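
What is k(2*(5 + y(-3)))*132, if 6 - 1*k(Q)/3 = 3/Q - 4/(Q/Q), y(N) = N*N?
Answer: 27423/7 ≈ 3917.6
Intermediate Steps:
y(N) = N**2
k(Q) = 30 - 9/Q (k(Q) = 18 - 3*(3/Q - 4/(Q/Q)) = 18 - 3*(3/Q - 4/1) = 18 - 3*(3/Q - 4*1) = 18 - 3*(3/Q - 4) = 18 - 3*(-4 + 3/Q) = 18 + (12 - 9/Q) = 30 - 9/Q)
k(2*(5 + y(-3)))*132 = (30 - 9*1/(2*(5 + (-3)**2)))*132 = (30 - 9*1/(2*(5 + 9)))*132 = (30 - 9/(2*14))*132 = (30 - 9/28)*132 = (831/28)*132 = 27423/7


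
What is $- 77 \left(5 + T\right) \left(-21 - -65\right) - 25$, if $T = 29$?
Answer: $-115217$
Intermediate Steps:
$- 77 \left(5 + T\right) \left(-21 - -65\right) - 25 = - 77 \left(5 + 29\right) \left(-21 - -65\right) - 25 = - 77 \cdot 34 \left(-21 + 65\right) - 25 = - 77 \cdot 34 \cdot 44 - 25 = \left(-77\right) 1496 - 25 = -115192 - 25 = -115217$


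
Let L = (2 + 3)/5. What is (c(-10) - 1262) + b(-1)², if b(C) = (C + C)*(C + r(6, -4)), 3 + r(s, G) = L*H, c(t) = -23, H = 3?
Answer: -1281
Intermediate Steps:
L = 1 (L = 5*(⅕) = 1)
r(s, G) = 0 (r(s, G) = -3 + 1*3 = -3 + 3 = 0)
b(C) = 2*C² (b(C) = (C + C)*(C + 0) = (2*C)*C = 2*C²)
(c(-10) - 1262) + b(-1)² = (-23 - 1262) + (2*(-1)²)² = -1285 + (2*1)² = -1285 + 2² = -1285 + 4 = -1281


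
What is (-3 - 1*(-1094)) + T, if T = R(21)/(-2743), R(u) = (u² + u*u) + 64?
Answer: 2991667/2743 ≈ 1090.7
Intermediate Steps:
R(u) = 64 + 2*u² (R(u) = (u² + u²) + 64 = 2*u² + 64 = 64 + 2*u²)
T = -946/2743 (T = (64 + 2*21²)/(-2743) = (64 + 2*441)*(-1/2743) = (64 + 882)*(-1/2743) = 946*(-1/2743) = -946/2743 ≈ -0.34488)
(-3 - 1*(-1094)) + T = (-3 - 1*(-1094)) - 946/2743 = (-3 + 1094) - 946/2743 = 1091 - 946/2743 = 2991667/2743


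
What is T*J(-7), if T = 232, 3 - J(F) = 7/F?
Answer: 928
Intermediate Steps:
J(F) = 3 - 7/F
T*J(-7) = 232*(3 - 7/(-7)) = 232*(3 - 7*(-⅐)) = 232*(3 + 1) = 232*4 = 928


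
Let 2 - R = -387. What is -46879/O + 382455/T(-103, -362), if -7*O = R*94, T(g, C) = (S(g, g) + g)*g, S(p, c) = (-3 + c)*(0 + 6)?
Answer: 38962871431/2783294222 ≈ 13.999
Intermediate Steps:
S(p, c) = -18 + 6*c (S(p, c) = (-3 + c)*6 = -18 + 6*c)
R = 389 (R = 2 - 1*(-387) = 2 + 387 = 389)
T(g, C) = g*(-18 + 7*g) (T(g, C) = ((-18 + 6*g) + g)*g = (-18 + 7*g)*g = g*(-18 + 7*g))
O = -36566/7 (O = -389*94/7 = -⅐*36566 = -36566/7 ≈ -5223.7)
-46879/O + 382455/T(-103, -362) = -46879/(-36566/7) + 382455/((-103*(-18 + 7*(-103)))) = -46879*(-7/36566) + 382455/((-103*(-18 - 721))) = 328153/36566 + 382455/((-103*(-739))) = 328153/36566 + 382455/76117 = 38962871431/2783294222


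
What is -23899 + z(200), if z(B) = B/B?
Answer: -23898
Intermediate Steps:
z(B) = 1
-23899 + z(200) = -23899 + 1 = -23898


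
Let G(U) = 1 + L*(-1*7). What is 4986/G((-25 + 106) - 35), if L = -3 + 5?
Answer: -4986/13 ≈ -383.54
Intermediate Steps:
L = 2
G(U) = -13 (G(U) = 1 + 2*(-1*7) = 1 + 2*(-7) = 1 - 14 = -13)
4986/G((-25 + 106) - 35) = 4986/(-13) = 4986*(-1/13) = -4986/13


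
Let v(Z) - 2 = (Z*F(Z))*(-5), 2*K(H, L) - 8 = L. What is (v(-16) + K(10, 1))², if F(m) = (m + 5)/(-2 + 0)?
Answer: 797449/4 ≈ 1.9936e+5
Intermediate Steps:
F(m) = -5/2 - m/2 (F(m) = (5 + m)/(-2) = (5 + m)*(-½) = -5/2 - m/2)
K(H, L) = 4 + L/2
v(Z) = 2 - 5*Z*(-5/2 - Z/2) (v(Z) = 2 + (Z*(-5/2 - Z/2))*(-5) = 2 - 5*Z*(-5/2 - Z/2))
(v(-16) + K(10, 1))² = ((2 + (5/2)*(-16)*(5 - 16)) + (4 + (½)*1))² = ((2 + (5/2)*(-16)*(-11)) + (4 + ½))² = ((2 + 440) + 9/2)² = (442 + 9/2)² = (893/2)² = 797449/4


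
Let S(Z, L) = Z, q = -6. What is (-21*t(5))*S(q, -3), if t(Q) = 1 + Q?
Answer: 756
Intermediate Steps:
(-21*t(5))*S(q, -3) = -21*(1 + 5)*(-6) = -21*6*(-6) = -126*(-6) = 756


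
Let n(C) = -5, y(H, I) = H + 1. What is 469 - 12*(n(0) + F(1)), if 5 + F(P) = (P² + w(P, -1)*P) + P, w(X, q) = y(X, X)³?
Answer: 469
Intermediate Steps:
y(H, I) = 1 + H
w(X, q) = (1 + X)³
F(P) = -5 + P + P² + P*(1 + P)³ (F(P) = -5 + ((P² + (1 + P)³*P) + P) = -5 + ((P² + P*(1 + P)³) + P) = -5 + (P + P² + P*(1 + P)³) = -5 + P + P² + P*(1 + P)³)
469 - 12*(n(0) + F(1)) = 469 - 12*(-5 + (-5 + 1 + 1² + 1*(1 + 1)³)) = 469 - 12*(-5 + (-5 + 1 + 1 + 1*2³)) = 469 - 12*(-5 + (-5 + 1 + 1 + 1*8)) = 469 - 12*(-5 + (-5 + 1 + 1 + 8)) = 469 - 12*(-5 + 5) = 469 - 12*0 = 469 - 1*0 = 469 + 0 = 469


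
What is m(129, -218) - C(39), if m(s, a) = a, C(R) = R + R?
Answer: -296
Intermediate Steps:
C(R) = 2*R
m(129, -218) - C(39) = -218 - 2*39 = -218 - 1*78 = -218 - 78 = -296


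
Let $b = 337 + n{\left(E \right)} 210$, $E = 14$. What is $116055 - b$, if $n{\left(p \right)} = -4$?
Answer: $116558$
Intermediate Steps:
$b = -503$ ($b = 337 - 840 = -503$)
$116055 - b = 116055 - -503 = 116055 + 503 = 116558$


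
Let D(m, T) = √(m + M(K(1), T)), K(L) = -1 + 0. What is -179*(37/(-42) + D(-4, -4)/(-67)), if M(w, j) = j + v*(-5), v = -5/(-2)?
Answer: 6623/42 + 179*I*√82/134 ≈ 157.69 + 12.096*I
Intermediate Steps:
v = 5/2 (v = -5*(-½) = 5/2 ≈ 2.5000)
K(L) = -1
M(w, j) = -25/2 + j (M(w, j) = j + (5/2)*(-5) = j - 25/2 = -25/2 + j)
D(m, T) = √(-25/2 + T + m) (D(m, T) = √(m + (-25/2 + T)) = √(-25/2 + T + m))
-179*(37/(-42) + D(-4, -4)/(-67)) = -179*(37/(-42) + (√(-50 + 4*(-4) + 4*(-4))/2)/(-67)) = -179*(37*(-1/42) + (√(-50 - 16 - 16)/2)*(-1/67)) = -179*(-37/42 + (√(-82)/2)*(-1/67)) = -179*(-37/42 + ((I*√82)/2)*(-1/67)) = -179*(-37/42 + (I*√82/2)*(-1/67)) = -179*(-37/42 - I*√82/134) = 6623/42 + 179*I*√82/134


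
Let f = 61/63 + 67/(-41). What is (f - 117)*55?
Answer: -16716205/2583 ≈ -6471.6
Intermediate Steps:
f = -1720/2583 (f = 61*(1/63) + 67*(-1/41) = 61/63 - 67/41 = -1720/2583 ≈ -0.66589)
(f - 117)*55 = (-1720/2583 - 117)*55 = -303931/2583*55 = -16716205/2583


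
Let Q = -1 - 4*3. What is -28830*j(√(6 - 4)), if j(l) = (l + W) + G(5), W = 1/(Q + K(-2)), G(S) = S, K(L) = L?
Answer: -142228 - 28830*√2 ≈ -1.8300e+5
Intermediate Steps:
Q = -13 (Q = -1 - 12 = -13)
W = -1/15 (W = 1/(-13 - 2) = 1/(-15) = -1/15 ≈ -0.066667)
j(l) = 74/15 + l (j(l) = (l - 1/15) + 5 = (-1/15 + l) + 5 = 74/15 + l)
-28830*j(√(6 - 4)) = -28830*(74/15 + √(6 - 4)) = -28830*(74/15 + √2) = -142228 - 28830*√2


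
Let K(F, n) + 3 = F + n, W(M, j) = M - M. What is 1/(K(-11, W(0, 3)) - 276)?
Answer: -1/290 ≈ -0.0034483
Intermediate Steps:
W(M, j) = 0
K(F, n) = -3 + F + n (K(F, n) = -3 + (F + n) = -3 + F + n)
1/(K(-11, W(0, 3)) - 276) = 1/((-3 - 11 + 0) - 276) = 1/(-14 - 276) = 1/(-290) = -1/290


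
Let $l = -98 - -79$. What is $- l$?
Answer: $19$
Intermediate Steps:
$l = -19$ ($l = -98 + 79 = -19$)
$- l = \left(-1\right) \left(-19\right) = 19$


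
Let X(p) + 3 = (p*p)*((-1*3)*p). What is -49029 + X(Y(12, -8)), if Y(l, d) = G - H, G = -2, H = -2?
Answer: -49032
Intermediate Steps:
Y(l, d) = 0 (Y(l, d) = -2 - 1*(-2) = -2 + 2 = 0)
X(p) = -3 - 3*p**3 (X(p) = -3 + (p*p)*((-1*3)*p) = -3 + p**2*(-3*p) = -3 - 3*p**3)
-49029 + X(Y(12, -8)) = -49029 + (-3 - 3*0**3) = -49029 + (-3 - 3*0) = -49029 + (-3 + 0) = -49029 - 3 = -49032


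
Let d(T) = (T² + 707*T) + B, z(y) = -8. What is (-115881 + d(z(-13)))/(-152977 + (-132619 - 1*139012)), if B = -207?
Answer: 2535/8846 ≈ 0.28657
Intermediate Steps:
d(T) = -207 + T² + 707*T (d(T) = (T² + 707*T) - 207 = -207 + T² + 707*T)
(-115881 + d(z(-13)))/(-152977 + (-132619 - 1*139012)) = (-115881 + (-207 + (-8)² + 707*(-8)))/(-152977 + (-132619 - 1*139012)) = (-115881 + (-207 + 64 - 5656))/(-152977 + (-132619 - 139012)) = (-115881 - 5799)/(-152977 - 271631) = -121680/(-424608) = -121680*(-1/424608) = 2535/8846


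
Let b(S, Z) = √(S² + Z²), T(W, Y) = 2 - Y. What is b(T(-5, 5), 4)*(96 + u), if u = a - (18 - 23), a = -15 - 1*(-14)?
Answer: 500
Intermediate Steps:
a = -1 (a = -15 + 14 = -1)
u = 4 (u = -1 - (18 - 23) = -1 - 1*(-5) = -1 + 5 = 4)
b(T(-5, 5), 4)*(96 + u) = √((2 - 1*5)² + 4²)*(96 + 4) = √((2 - 5)² + 16)*100 = √((-3)² + 16)*100 = √(9 + 16)*100 = √25*100 = 5*100 = 500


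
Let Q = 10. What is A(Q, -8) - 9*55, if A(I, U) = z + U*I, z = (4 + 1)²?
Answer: -550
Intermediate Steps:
z = 25 (z = 5² = 25)
A(I, U) = 25 + I*U (A(I, U) = 25 + U*I = 25 + I*U)
A(Q, -8) - 9*55 = (25 + 10*(-8)) - 9*55 = (25 - 80) - 495 = -55 - 495 = -550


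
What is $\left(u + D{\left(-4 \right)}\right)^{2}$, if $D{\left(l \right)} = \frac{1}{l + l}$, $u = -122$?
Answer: $\frac{954529}{64} \approx 14915.0$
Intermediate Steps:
$D{\left(l \right)} = \frac{1}{2 l}$
$\left(u + D{\left(-4 \right)}\right)^{2} = \left(-122 + \frac{1}{2 \left(-4\right)}\right)^{2} = \left(-122 + \frac{1}{2} \left(- \frac{1}{4}\right)\right)^{2} = \left(-122 - \frac{1}{8}\right)^{2} = \left(- \frac{977}{8}\right)^{2} = \frac{954529}{64}$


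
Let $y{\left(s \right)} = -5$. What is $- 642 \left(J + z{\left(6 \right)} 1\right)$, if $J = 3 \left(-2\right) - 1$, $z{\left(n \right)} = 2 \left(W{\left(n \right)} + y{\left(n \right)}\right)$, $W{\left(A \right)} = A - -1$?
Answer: $1926$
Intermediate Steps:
$W{\left(A \right)} = 1 + A$ ($W{\left(A \right)} = A + 1 = 1 + A$)
$z{\left(n \right)} = -8 + 2 n$ ($z{\left(n \right)} = 2 \left(\left(1 + n\right) - 5\right) = 2 \left(-4 + n\right) = -8 + 2 n$)
$J = -7$ ($J = -6 - 1 = -7$)
$- 642 \left(J + z{\left(6 \right)} 1\right) = - 642 \left(-7 + \left(-8 + 2 \cdot 6\right) 1\right) = - 642 \left(-7 + \left(-8 + 12\right) 1\right) = - 642 \left(-7 + 4 \cdot 1\right) = - 642 \left(-7 + 4\right) = \left(-642\right) \left(-3\right) = 1926$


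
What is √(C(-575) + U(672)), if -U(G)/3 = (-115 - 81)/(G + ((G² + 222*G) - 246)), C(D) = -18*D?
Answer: 2*√25978087422463/100199 ≈ 101.73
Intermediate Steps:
U(G) = 588/(-246 + G² + 223*G) (U(G) = -3*(-115 - 81)/(G + ((G² + 222*G) - 246)) = -(-588)/(G + (-246 + G² + 222*G)) = -(-588)/(-246 + G² + 223*G) = 588/(-246 + G² + 223*G))
√(C(-575) + U(672)) = √(-18*(-575) + 588/(-246 + 672² + 223*672)) = √(10350 + 588/(-246 + 451584 + 149856)) = √(10350 + 588/601194) = √(10350 + 588*(1/601194)) = √(10350 + 98/100199) = √(1037059748/100199) = 2*√25978087422463/100199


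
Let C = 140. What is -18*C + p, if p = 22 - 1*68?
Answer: -2566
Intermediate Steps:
p = -46 (p = 22 - 68 = -46)
-18*C + p = -18*140 - 46 = -2520 - 46 = -2566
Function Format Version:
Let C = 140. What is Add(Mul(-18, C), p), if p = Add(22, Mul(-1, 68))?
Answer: -2566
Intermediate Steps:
p = -46 (p = Add(22, -68) = -46)
Add(Mul(-18, C), p) = Add(Mul(-18, 140), -46) = Add(-2520, -46) = -2566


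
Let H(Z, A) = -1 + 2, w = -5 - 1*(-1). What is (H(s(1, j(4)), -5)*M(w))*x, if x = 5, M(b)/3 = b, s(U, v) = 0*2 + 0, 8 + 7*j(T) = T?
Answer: -60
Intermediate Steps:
j(T) = -8/7 + T/7
s(U, v) = 0 (s(U, v) = 0 + 0 = 0)
w = -4 (w = -5 + 1 = -4)
M(b) = 3*b
H(Z, A) = 1
(H(s(1, j(4)), -5)*M(w))*x = (1*(3*(-4)))*5 = (1*(-12))*5 = -12*5 = -60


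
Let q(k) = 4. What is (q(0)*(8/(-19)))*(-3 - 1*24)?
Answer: 864/19 ≈ 45.474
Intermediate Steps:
(q(0)*(8/(-19)))*(-3 - 1*24) = (4*(8/(-19)))*(-3 - 1*24) = (4*(8*(-1/19)))*(-3 - 24) = (4*(-8/19))*(-27) = -32/19*(-27) = 864/19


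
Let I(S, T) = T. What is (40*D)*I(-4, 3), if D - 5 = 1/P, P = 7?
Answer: 4320/7 ≈ 617.14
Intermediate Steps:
D = 36/7 (D = 5 + 1/7 = 5 + ⅐ = 36/7 ≈ 5.1429)
(40*D)*I(-4, 3) = (40*(36/7))*3 = (1440/7)*3 = 4320/7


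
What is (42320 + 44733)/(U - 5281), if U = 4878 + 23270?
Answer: 87053/22867 ≈ 3.8069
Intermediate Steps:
U = 28148
(42320 + 44733)/(U - 5281) = (42320 + 44733)/(28148 - 5281) = 87053/22867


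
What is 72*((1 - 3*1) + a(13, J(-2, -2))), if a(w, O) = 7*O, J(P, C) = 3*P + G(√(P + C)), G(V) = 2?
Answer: -2160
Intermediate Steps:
J(P, C) = 2 + 3*P (J(P, C) = 3*P + 2 = 2 + 3*P)
72*((1 - 3*1) + a(13, J(-2, -2))) = 72*((1 - 3*1) + 7*(2 + 3*(-2))) = 72*((1 - 3) + 7*(2 - 6)) = 72*(-2 + 7*(-4)) = 72*(-2 - 28) = 72*(-30) = -2160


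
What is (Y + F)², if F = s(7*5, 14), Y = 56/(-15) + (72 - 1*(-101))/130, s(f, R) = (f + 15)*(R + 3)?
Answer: 109271896969/152100 ≈ 7.1842e+5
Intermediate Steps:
s(f, R) = (3 + R)*(15 + f) (s(f, R) = (15 + f)*(3 + R) = (3 + R)*(15 + f))
Y = -937/390 (Y = 56*(-1/15) + (72 + 101)*(1/130) = -56/15 + 173*(1/130) = -56/15 + 173/130 = -937/390 ≈ -2.4026)
F = 850 (F = 45 + 3*(7*5) + 15*14 + 14*(7*5) = 45 + 3*35 + 210 + 14*35 = 45 + 105 + 210 + 490 = 850)
(Y + F)² = (-937/390 + 850)² = (330563/390)² = 109271896969/152100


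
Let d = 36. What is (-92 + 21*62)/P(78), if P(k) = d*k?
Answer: 605/1404 ≈ 0.43091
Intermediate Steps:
P(k) = 36*k
(-92 + 21*62)/P(78) = (-92 + 21*62)/((36*78)) = (-92 + 1302)/2808 = 1210*(1/2808) = 605/1404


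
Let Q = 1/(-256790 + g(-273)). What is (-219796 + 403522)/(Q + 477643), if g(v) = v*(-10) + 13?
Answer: 7779173187/20223961870 ≈ 0.38465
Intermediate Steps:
g(v) = 13 - 10*v (g(v) = -10*v + 13 = 13 - 10*v)
Q = -1/254047 (Q = 1/(-256790 + (13 - 10*(-273))) = 1/(-256790 + (13 + 2730)) = 1/(-256790 + 2743) = 1/(-254047) = -1/254047 ≈ -3.9363e-6)
(-219796 + 403522)/(Q + 477643) = (-219796 + 403522)/(-1/254047 + 477643) = 183726/(121343771220/254047) = 183726*(254047/121343771220) = 7779173187/20223961870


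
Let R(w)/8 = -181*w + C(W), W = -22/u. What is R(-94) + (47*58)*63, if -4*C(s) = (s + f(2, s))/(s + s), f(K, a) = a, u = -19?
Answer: 307848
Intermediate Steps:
W = 22/19 (W = -22/(-19) = -22*(-1/19) = 22/19 ≈ 1.1579)
C(s) = -1/4 (C(s) = -(s + s)/(4*(s + s)) = -2*s/(4*(2*s)) = -2*s*1/(2*s)/4 = -1/4*1 = -1/4)
R(w) = -2 - 1448*w (R(w) = 8*(-181*w - 1/4) = 8*(-1/4 - 181*w) = -2 - 1448*w)
R(-94) + (47*58)*63 = (-2 - 1448*(-94)) + (47*58)*63 = (-2 + 136112) + 2726*63 = 136110 + 171738 = 307848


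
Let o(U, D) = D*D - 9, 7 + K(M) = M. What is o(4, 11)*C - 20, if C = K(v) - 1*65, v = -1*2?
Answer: -8308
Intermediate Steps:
v = -2
K(M) = -7 + M
o(U, D) = -9 + D² (o(U, D) = D² - 9 = -9 + D²)
C = -74 (C = (-7 - 2) - 1*65 = -9 - 65 = -74)
o(4, 11)*C - 20 = (-9 + 11²)*(-74) - 20 = (-9 + 121)*(-74) - 20 = 112*(-74) - 20 = -8288 - 20 = -8308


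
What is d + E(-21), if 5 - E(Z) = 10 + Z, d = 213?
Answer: 229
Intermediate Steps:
E(Z) = -5 - Z (E(Z) = 5 - (10 + Z) = 5 + (-10 - Z) = -5 - Z)
d + E(-21) = 213 + (-5 - 1*(-21)) = 213 + (-5 + 21) = 213 + 16 = 229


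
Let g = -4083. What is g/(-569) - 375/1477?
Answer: 5817216/840413 ≈ 6.9219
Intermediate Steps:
g/(-569) - 375/1477 = -4083/(-569) - 375/1477 = -4083*(-1/569) - 375*1/1477 = 4083/569 - 375/1477 = 5817216/840413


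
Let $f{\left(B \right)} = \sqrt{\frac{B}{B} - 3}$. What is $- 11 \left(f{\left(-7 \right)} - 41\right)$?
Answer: $451 - 11 i \sqrt{2} \approx 451.0 - 15.556 i$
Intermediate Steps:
$f{\left(B \right)} = i \sqrt{2}$ ($f{\left(B \right)} = \sqrt{1 - 3} = \sqrt{-2} = i \sqrt{2}$)
$- 11 \left(f{\left(-7 \right)} - 41\right) = - 11 \left(i \sqrt{2} - 41\right) = - 11 \left(-41 + i \sqrt{2}\right) = 451 - 11 i \sqrt{2}$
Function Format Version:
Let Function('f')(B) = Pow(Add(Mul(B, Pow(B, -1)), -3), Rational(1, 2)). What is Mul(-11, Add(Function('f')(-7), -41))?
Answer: Add(451, Mul(-11, I, Pow(2, Rational(1, 2)))) ≈ Add(451.00, Mul(-15.556, I))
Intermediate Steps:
Function('f')(B) = Mul(I, Pow(2, Rational(1, 2))) (Function('f')(B) = Pow(Add(1, -3), Rational(1, 2)) = Pow(-2, Rational(1, 2)) = Mul(I, Pow(2, Rational(1, 2))))
Mul(-11, Add(Function('f')(-7), -41)) = Mul(-11, Add(Mul(I, Pow(2, Rational(1, 2))), -41)) = Mul(-11, Add(-41, Mul(I, Pow(2, Rational(1, 2))))) = Add(451, Mul(-11, I, Pow(2, Rational(1, 2))))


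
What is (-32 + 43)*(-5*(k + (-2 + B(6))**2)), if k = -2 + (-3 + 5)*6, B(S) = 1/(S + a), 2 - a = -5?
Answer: -127325/169 ≈ -753.40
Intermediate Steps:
a = 7 (a = 2 - 1*(-5) = 2 + 5 = 7)
B(S) = 1/(7 + S) (B(S) = 1/(S + 7) = 1/(7 + S))
k = 10 (k = -2 + 2*6 = -2 + 12 = 10)
(-32 + 43)*(-5*(k + (-2 + B(6))**2)) = (-32 + 43)*(-5*(10 + (-2 + 1/(7 + 6))**2)) = 11*(-5*(10 + (-2 + 1/13)**2)) = 11*(-5*(10 + (-25/13)**2)) = 11*(-5*(10 + 625/169)) = 11*(-5*2315/169) = 11*(-11575/169) = -127325/169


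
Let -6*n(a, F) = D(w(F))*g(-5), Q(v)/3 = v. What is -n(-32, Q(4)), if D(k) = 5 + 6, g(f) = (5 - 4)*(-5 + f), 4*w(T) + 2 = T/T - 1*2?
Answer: -55/3 ≈ -18.333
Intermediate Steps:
w(T) = -¾ (w(T) = -½ + (T/T - 1*2)/4 = -½ + (1 - 2)/4 = -½ + (¼)*(-1) = -½ - ¼ = -¾)
g(f) = -5 + f (g(f) = 1*(-5 + f) = -5 + f)
Q(v) = 3*v
D(k) = 11
n(a, F) = 55/3 (n(a, F) = -11*(-5 - 5)/6 = -11*(-10)/6 = -⅙*(-110) = 55/3)
-n(-32, Q(4)) = -1*55/3 = -55/3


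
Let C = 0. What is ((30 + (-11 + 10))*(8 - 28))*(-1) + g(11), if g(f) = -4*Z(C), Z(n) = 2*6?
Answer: 532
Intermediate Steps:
Z(n) = 12
g(f) = -48 (g(f) = -4*12 = -48)
((30 + (-11 + 10))*(8 - 28))*(-1) + g(11) = ((30 + (-11 + 10))*(8 - 28))*(-1) - 48 = ((30 - 1)*(-20))*(-1) - 48 = (29*(-20))*(-1) - 48 = -580*(-1) - 48 = 580 - 48 = 532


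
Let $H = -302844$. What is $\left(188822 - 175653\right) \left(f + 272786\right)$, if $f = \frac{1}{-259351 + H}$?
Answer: $\frac{2019583686867461}{562195} \approx 3.5923 \cdot 10^{9}$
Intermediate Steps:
$f = - \frac{1}{562195}$ ($f = \frac{1}{-259351 - 302844} = \frac{1}{-562195} = - \frac{1}{562195} \approx -1.7787 \cdot 10^{-6}$)
$\left(188822 - 175653\right) \left(f + 272786\right) = \left(188822 - 175653\right) \left(- \frac{1}{562195} + 272786\right) = 13169 \cdot \frac{153358925269}{562195} = \frac{2019583686867461}{562195}$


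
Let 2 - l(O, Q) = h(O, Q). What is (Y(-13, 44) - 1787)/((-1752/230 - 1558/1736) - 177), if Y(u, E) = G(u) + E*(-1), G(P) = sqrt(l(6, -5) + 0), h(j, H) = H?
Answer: 182770420/18518093 - 99820*sqrt(7)/18518093 ≈ 9.8556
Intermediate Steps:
l(O, Q) = 2 - Q
G(P) = sqrt(7) (G(P) = sqrt((2 - 1*(-5)) + 0) = sqrt((2 + 5) + 0) = sqrt(7 + 0) = sqrt(7))
Y(u, E) = sqrt(7) - E (Y(u, E) = sqrt(7) + E*(-1) = sqrt(7) - E)
(Y(-13, 44) - 1787)/((-1752/230 - 1558/1736) - 177) = ((sqrt(7) - 1*44) - 1787)/((-1752/230 - 1558/1736) - 177) = ((sqrt(7) - 44) - 1787)/((-1752*1/230 - 1558*1/1736) - 177) = ((-44 + sqrt(7)) - 1787)/((-876/115 - 779/868) - 177) = (-1831 + sqrt(7))/(-849953/99820 - 177) = (-1831 + sqrt(7))/(-18518093/99820) = (-1831 + sqrt(7))*(-99820/18518093) = 182770420/18518093 - 99820*sqrt(7)/18518093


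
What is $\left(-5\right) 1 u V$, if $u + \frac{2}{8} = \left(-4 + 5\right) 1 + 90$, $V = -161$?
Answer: $\frac{292215}{4} \approx 73054.0$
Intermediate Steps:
$u = \frac{363}{4}$ ($u = - \frac{1}{4} + \left(\left(-4 + 5\right) 1 + 90\right) = - \frac{1}{4} + \left(1 \cdot 1 + 90\right) = - \frac{1}{4} + \left(1 + 90\right) = - \frac{1}{4} + 91 = \frac{363}{4} \approx 90.75$)
$\left(-5\right) 1 u V = \left(-5\right) 1 \cdot \frac{363}{4} \left(-161\right) = \left(-5\right) \frac{363}{4} \left(-161\right) = \left(- \frac{1815}{4}\right) \left(-161\right) = \frac{292215}{4}$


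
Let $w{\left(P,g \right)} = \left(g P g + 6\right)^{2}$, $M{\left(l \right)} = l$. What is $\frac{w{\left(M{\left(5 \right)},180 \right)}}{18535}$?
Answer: $\frac{26245944036}{18535} \approx 1.416 \cdot 10^{6}$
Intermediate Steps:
$w{\left(P,g \right)} = \left(6 + P g^{2}\right)^{2}$ ($w{\left(P,g \right)} = \left(P g g + 6\right)^{2} = \left(P g^{2} + 6\right)^{2} = \left(6 + P g^{2}\right)^{2}$)
$\frac{w{\left(M{\left(5 \right)},180 \right)}}{18535} = \frac{\left(6 + 5 \cdot 180^{2}\right)^{2}}{18535} = \left(6 + 5 \cdot 32400\right)^{2} \cdot \frac{1}{18535} = \left(6 + 162000\right)^{2} \cdot \frac{1}{18535} = 162006^{2} \cdot \frac{1}{18535} = 26245944036 \cdot \frac{1}{18535} = \frac{26245944036}{18535}$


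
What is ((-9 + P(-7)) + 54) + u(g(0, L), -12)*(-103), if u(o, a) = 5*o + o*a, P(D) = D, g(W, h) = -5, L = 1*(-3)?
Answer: -3567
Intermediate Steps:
L = -3
u(o, a) = 5*o + a*o
((-9 + P(-7)) + 54) + u(g(0, L), -12)*(-103) = ((-9 - 7) + 54) - 5*(5 - 12)*(-103) = (-16 + 54) - 5*(-7)*(-103) = 38 + 35*(-103) = 38 - 3605 = -3567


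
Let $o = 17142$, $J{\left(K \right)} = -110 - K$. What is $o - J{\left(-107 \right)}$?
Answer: $17145$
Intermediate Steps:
$o - J{\left(-107 \right)} = 17142 - \left(-110 - -107\right) = 17142 - \left(-110 + 107\right) = 17142 - -3 = 17142 + 3 = 17145$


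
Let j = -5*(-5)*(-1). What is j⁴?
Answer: 390625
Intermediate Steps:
j = -25 (j = 25*(-1) = -25)
j⁴ = (-25)⁴ = 390625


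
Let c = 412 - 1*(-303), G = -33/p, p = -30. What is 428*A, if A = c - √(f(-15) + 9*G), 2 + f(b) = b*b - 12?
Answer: 306020 - 10058*√10/5 ≈ 2.9966e+5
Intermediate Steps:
G = 11/10 (G = -33/(-30) = -33*(-1/30) = 11/10 ≈ 1.1000)
f(b) = -14 + b² (f(b) = -2 + (b*b - 12) = -2 + (b² - 12) = -2 + (-12 + b²) = -14 + b²)
c = 715 (c = 412 + 303 = 715)
A = 715 - 47*√10/10 (A = 715 - √((-14 + (-15)²) + 9*(11/10)) = 715 - √((-14 + 225) + 99/10) = 715 - √(211 + 99/10) = 715 - √(2209/10) = 715 - 47*√10/10 ≈ 700.14)
428*A = 428*(715 - 47*√10/10) = 306020 - 10058*√10/5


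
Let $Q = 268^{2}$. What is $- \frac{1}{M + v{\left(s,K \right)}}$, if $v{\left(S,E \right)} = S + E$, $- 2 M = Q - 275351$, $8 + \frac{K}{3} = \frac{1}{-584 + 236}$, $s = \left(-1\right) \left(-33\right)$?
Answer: $- \frac{116}{11805609} \approx -9.8258 \cdot 10^{-6}$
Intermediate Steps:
$s = 33$
$Q = 71824$
$K = - \frac{2785}{116}$ ($K = -24 + \frac{3}{-584 + 236} = -24 + \frac{3}{-348} = -24 + 3 \left(- \frac{1}{348}\right) = -24 - \frac{1}{116} = - \frac{2785}{116} \approx -24.009$)
$M = \frac{203527}{2}$ ($M = - \frac{71824 - 275351}{2} = \left(- \frac{1}{2}\right) \left(-203527\right) = \frac{203527}{2} \approx 1.0176 \cdot 10^{5}$)
$v{\left(S,E \right)} = E + S$
$- \frac{1}{M + v{\left(s,K \right)}} = - \frac{1}{\frac{203527}{2} + \left(- \frac{2785}{116} + 33\right)} = - \frac{1}{\frac{203527}{2} + \frac{1043}{116}} = - \frac{1}{\frac{11805609}{116}} = \left(-1\right) \frac{116}{11805609} = - \frac{116}{11805609}$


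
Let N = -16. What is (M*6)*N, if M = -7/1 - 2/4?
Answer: 720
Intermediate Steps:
M = -15/2 (M = -7*1 - 2*¼ = -7 - ½ = -15/2 ≈ -7.5000)
(M*6)*N = -15/2*6*(-16) = -45*(-16) = 720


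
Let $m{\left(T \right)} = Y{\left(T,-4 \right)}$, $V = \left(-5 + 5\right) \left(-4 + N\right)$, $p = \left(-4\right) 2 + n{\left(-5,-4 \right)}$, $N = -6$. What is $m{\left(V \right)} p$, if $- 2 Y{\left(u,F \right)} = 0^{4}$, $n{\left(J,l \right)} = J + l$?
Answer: $0$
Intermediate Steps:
$p = -17$ ($p = \left(-4\right) 2 - 9 = -8 - 9 = -17$)
$Y{\left(u,F \right)} = 0$ ($Y{\left(u,F \right)} = - \frac{0^{4}}{2} = \left(- \frac{1}{2}\right) 0 = 0$)
$V = 0$ ($V = \left(-5 + 5\right) \left(-4 - 6\right) = 0 \left(-10\right) = 0$)
$m{\left(T \right)} = 0$
$m{\left(V \right)} p = 0 \left(-17\right) = 0$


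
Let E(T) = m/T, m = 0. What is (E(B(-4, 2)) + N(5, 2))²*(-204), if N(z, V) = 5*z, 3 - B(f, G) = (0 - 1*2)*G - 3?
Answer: -127500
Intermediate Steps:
B(f, G) = 6 + 2*G (B(f, G) = 3 - ((0 - 1*2)*G - 3) = 3 - ((0 - 2)*G - 3) = 3 - (-2*G - 3) = 3 - (-3 - 2*G) = 3 + (3 + 2*G) = 6 + 2*G)
E(T) = 0 (E(T) = 0/T = 0)
(E(B(-4, 2)) + N(5, 2))²*(-204) = (0 + 5*5)²*(-204) = (0 + 25)²*(-204) = 25²*(-204) = 625*(-204) = -127500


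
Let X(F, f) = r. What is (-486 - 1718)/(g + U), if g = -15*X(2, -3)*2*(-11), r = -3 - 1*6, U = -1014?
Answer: 551/996 ≈ 0.55321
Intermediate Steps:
r = -9 (r = -3 - 6 = -9)
X(F, f) = -9
g = -2970 (g = -(-135)*2*(-11) = -15*(-18)*(-11) = 270*(-11) = -2970)
(-486 - 1718)/(g + U) = (-486 - 1718)/(-2970 - 1014) = -2204/(-3984) = -2204*(-1/3984) = 551/996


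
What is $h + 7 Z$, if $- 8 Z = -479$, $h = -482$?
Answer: $- \frac{503}{8} \approx -62.875$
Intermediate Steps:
$Z = \frac{479}{8}$ ($Z = \left(- \frac{1}{8}\right) \left(-479\right) = \frac{479}{8} \approx 59.875$)
$h + 7 Z = -482 + 7 \cdot \frac{479}{8} = -482 + \frac{3353}{8} = - \frac{503}{8}$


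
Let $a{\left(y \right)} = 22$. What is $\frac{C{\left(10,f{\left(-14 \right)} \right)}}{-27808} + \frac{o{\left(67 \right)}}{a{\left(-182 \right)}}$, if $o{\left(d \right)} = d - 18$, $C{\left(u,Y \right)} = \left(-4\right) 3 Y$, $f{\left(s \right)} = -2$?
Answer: $\frac{7739}{3476} \approx 2.2264$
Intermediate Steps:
$C{\left(u,Y \right)} = - 12 Y$
$o{\left(d \right)} = -18 + d$
$\frac{C{\left(10,f{\left(-14 \right)} \right)}}{-27808} + \frac{o{\left(67 \right)}}{a{\left(-182 \right)}} = \frac{\left(-12\right) \left(-2\right)}{-27808} + \frac{-18 + 67}{22} = 24 \left(- \frac{1}{27808}\right) + 49 \cdot \frac{1}{22} = - \frac{3}{3476} + \frac{49}{22} = \frac{7739}{3476}$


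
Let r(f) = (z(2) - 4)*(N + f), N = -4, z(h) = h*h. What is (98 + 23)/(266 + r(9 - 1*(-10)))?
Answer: 121/266 ≈ 0.45489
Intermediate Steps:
z(h) = h²
r(f) = 0 (r(f) = (2² - 4)*(-4 + f) = (4 - 4)*(-4 + f) = 0*(-4 + f) = 0)
(98 + 23)/(266 + r(9 - 1*(-10))) = (98 + 23)/(266 + 0) = 121/266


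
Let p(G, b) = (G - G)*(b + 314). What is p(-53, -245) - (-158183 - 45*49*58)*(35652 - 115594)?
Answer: -22869247766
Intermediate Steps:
p(G, b) = 0 (p(G, b) = 0*(314 + b) = 0)
p(-53, -245) - (-158183 - 45*49*58)*(35652 - 115594) = 0 - (-158183 - 45*49*58)*(35652 - 115594) = 0 - (-158183 - 2205*58)*(-79942) = 0 - (-158183 - 127890)*(-79942) = 0 - (-286073)*(-79942) = 0 - 1*22869247766 = 0 - 22869247766 = -22869247766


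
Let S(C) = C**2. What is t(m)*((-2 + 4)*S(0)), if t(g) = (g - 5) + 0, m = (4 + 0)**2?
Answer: 0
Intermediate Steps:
m = 16 (m = 4**2 = 16)
t(g) = -5 + g (t(g) = (-5 + g) + 0 = -5 + g)
t(m)*((-2 + 4)*S(0)) = (-5 + 16)*((-2 + 4)*0**2) = 11*(2*0) = 11*0 = 0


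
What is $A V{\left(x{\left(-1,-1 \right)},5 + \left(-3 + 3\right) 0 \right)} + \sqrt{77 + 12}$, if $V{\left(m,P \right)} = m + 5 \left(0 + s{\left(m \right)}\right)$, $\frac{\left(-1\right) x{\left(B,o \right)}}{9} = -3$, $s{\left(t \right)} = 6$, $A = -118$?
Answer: $-6726 + \sqrt{89} \approx -6716.6$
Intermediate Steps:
$x{\left(B,o \right)} = 27$ ($x{\left(B,o \right)} = \left(-9\right) \left(-3\right) = 27$)
$V{\left(m,P \right)} = 30 + m$ ($V{\left(m,P \right)} = m + 5 \left(0 + 6\right) = m + 5 \cdot 6 = m + 30 = 30 + m$)
$A V{\left(x{\left(-1,-1 \right)},5 + \left(-3 + 3\right) 0 \right)} + \sqrt{77 + 12} = - 118 \left(30 + 27\right) + \sqrt{77 + 12} = \left(-118\right) 57 + \sqrt{89} = -6726 + \sqrt{89}$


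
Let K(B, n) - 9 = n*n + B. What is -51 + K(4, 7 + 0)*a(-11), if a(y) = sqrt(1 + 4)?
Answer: -51 + 62*sqrt(5) ≈ 87.636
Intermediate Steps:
a(y) = sqrt(5)
K(B, n) = 9 + B + n**2 (K(B, n) = 9 + (n*n + B) = 9 + (n**2 + B) = 9 + (B + n**2) = 9 + B + n**2)
-51 + K(4, 7 + 0)*a(-11) = -51 + (9 + 4 + (7 + 0)**2)*sqrt(5) = -51 + (9 + 4 + 7**2)*sqrt(5) = -51 + (9 + 4 + 49)*sqrt(5) = -51 + 62*sqrt(5)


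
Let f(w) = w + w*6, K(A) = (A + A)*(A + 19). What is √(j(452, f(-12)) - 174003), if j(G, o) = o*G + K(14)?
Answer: I*√211047 ≈ 459.4*I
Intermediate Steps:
K(A) = 2*A*(19 + A) (K(A) = (2*A)*(19 + A) = 2*A*(19 + A))
f(w) = 7*w (f(w) = w + 6*w = 7*w)
j(G, o) = 924 + G*o (j(G, o) = o*G + 2*14*(19 + 14) = G*o + 2*14*33 = G*o + 924 = 924 + G*o)
√(j(452, f(-12)) - 174003) = √((924 + 452*(7*(-12))) - 174003) = √((924 + 452*(-84)) - 174003) = √((924 - 37968) - 174003) = √(-37044 - 174003) = √(-211047) = I*√211047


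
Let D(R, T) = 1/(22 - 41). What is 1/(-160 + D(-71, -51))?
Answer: -19/3041 ≈ -0.0062479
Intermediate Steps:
D(R, T) = -1/19 (D(R, T) = 1/(-19) = -1/19)
1/(-160 + D(-71, -51)) = 1/(-160 - 1/19) = 1/(-3041/19) = -19/3041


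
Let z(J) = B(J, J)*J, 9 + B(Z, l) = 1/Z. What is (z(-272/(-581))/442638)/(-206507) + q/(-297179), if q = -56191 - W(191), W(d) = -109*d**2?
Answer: -208195835899224834355/15782569914597180534 ≈ -13.191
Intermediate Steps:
B(Z, l) = -9 + 1/Z
q = 3920238 (q = -56191 - (-109)*191**2 = -56191 - (-109)*36481 = -56191 - 1*(-3976429) = -56191 + 3976429 = 3920238)
z(J) = J*(-9 + 1/J) (z(J) = (-9 + 1/J)*J = J*(-9 + 1/J))
(z(-272/(-581))/442638)/(-206507) + q/(-297179) = ((1 - (-2448)/(-581))/442638)/(-206507) + 3920238/(-297179) = ((1 - (-2448)*(-1)/581)*(1/442638))*(-1/206507) + 3920238*(-1/297179) = ((1 - 9*272/581)*(1/442638))*(-1/206507) - 3920238/297179 = ((1 - 2448/581)*(1/442638))*(-1/206507) - 3920238/297179 = -1867/581*1/442638*(-1/206507) - 3920238/297179 = -1867/257172678*(-1/206507) - 3920238/297179 = 1867/53107958215746 - 3920238/297179 = -208195835899224834355/15782569914597180534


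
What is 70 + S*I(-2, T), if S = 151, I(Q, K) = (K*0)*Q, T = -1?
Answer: 70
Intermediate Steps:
I(Q, K) = 0 (I(Q, K) = 0*Q = 0)
70 + S*I(-2, T) = 70 + 151*0 = 70 + 0 = 70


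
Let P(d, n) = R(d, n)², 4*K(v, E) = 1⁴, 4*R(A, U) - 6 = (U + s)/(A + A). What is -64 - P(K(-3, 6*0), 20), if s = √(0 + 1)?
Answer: -208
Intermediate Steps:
s = 1 (s = √1 = 1)
R(A, U) = 3/2 + (1 + U)/(8*A) (R(A, U) = 3/2 + ((U + 1)/(A + A))/4 = 3/2 + ((1 + U)/((2*A)))/4 = 3/2 + ((1 + U)*(1/(2*A)))/4 = 3/2 + ((1 + U)/(2*A))/4 = 3/2 + (1 + U)/(8*A))
K(v, E) = ¼ (K(v, E) = (¼)*1⁴ = (¼)*1 = ¼)
P(d, n) = (1 + n + 12*d)²/(64*d²) (P(d, n) = ((1 + n + 12*d)/(8*d))² = (1 + n + 12*d)²/(64*d²))
-64 - P(K(-3, 6*0), 20) = -64 - (1 + 20 + 12*(¼))²/(64*4⁻²) = -64 - 16*(1 + 20 + 3)²/64 = -64 - 16*24²/64 = -64 - 16*576/64 = -64 - 1*144 = -64 - 144 = -208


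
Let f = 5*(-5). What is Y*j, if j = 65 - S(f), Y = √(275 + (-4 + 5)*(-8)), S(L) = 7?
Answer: 58*√267 ≈ 947.73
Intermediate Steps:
f = -25
Y = √267 (Y = √(275 + 1*(-8)) = √(275 - 8) = √267 ≈ 16.340)
j = 58 (j = 65 - 1*7 = 65 - 7 = 58)
Y*j = √267*58 = 58*√267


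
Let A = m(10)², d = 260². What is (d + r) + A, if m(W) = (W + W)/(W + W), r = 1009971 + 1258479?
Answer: 2336051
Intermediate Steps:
d = 67600
r = 2268450
m(W) = 1 (m(W) = (2*W)/((2*W)) = (2*W)*(1/(2*W)) = 1)
A = 1 (A = 1² = 1)
(d + r) + A = (67600 + 2268450) + 1 = 2336050 + 1 = 2336051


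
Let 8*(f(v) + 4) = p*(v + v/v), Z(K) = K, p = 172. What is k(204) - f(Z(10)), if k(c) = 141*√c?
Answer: -465/2 + 282*√51 ≈ 1781.4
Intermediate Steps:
f(v) = 35/2 + 43*v/2 (f(v) = -4 + (172*(v + v/v))/8 = -4 + (172*(v + 1))/8 = -4 + (172*(1 + v))/8 = -4 + (172 + 172*v)/8 = -4 + (43/2 + 43*v/2) = 35/2 + 43*v/2)
k(204) - f(Z(10)) = 141*√204 - (35/2 + (43/2)*10) = 141*(2*√51) - (35/2 + 215) = 282*√51 - 1*465/2 = 282*√51 - 465/2 = -465/2 + 282*√51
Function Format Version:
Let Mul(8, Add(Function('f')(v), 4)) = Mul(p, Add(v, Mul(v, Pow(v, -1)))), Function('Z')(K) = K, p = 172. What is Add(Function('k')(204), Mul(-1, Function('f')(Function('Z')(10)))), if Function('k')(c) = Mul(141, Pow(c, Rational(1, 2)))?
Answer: Add(Rational(-465, 2), Mul(282, Pow(51, Rational(1, 2)))) ≈ 1781.4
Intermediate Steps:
Function('f')(v) = Add(Rational(35, 2), Mul(Rational(43, 2), v)) (Function('f')(v) = Add(-4, Mul(Rational(1, 8), Mul(172, Add(v, Mul(v, Pow(v, -1)))))) = Add(-4, Mul(Rational(1, 8), Mul(172, Add(v, 1)))) = Add(-4, Mul(Rational(1, 8), Mul(172, Add(1, v)))) = Add(-4, Mul(Rational(1, 8), Add(172, Mul(172, v)))) = Add(-4, Add(Rational(43, 2), Mul(Rational(43, 2), v))) = Add(Rational(35, 2), Mul(Rational(43, 2), v)))
Add(Function('k')(204), Mul(-1, Function('f')(Function('Z')(10)))) = Add(Mul(141, Pow(204, Rational(1, 2))), Mul(-1, Add(Rational(35, 2), Mul(Rational(43, 2), 10)))) = Add(Mul(141, Mul(2, Pow(51, Rational(1, 2)))), Mul(-1, Add(Rational(35, 2), 215))) = Add(Mul(282, Pow(51, Rational(1, 2))), Mul(-1, Rational(465, 2))) = Add(Mul(282, Pow(51, Rational(1, 2))), Rational(-465, 2)) = Add(Rational(-465, 2), Mul(282, Pow(51, Rational(1, 2))))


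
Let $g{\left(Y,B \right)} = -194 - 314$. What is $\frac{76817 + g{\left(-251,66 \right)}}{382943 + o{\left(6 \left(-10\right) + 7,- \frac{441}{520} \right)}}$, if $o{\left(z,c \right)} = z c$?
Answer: $\frac{39680680}{199153733} \approx 0.19925$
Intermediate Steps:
$g{\left(Y,B \right)} = -508$ ($g{\left(Y,B \right)} = -194 - 314 = -508$)
$o{\left(z,c \right)} = c z$
$\frac{76817 + g{\left(-251,66 \right)}}{382943 + o{\left(6 \left(-10\right) + 7,- \frac{441}{520} \right)}} = \frac{76817 - 508}{382943 + - \frac{441}{520} \left(6 \left(-10\right) + 7\right)} = \frac{76309}{382943 + \left(-441\right) \frac{1}{520} \left(-60 + 7\right)} = \frac{76309}{382943 - - \frac{23373}{520}} = \frac{76309}{382943 + \frac{23373}{520}} = \frac{76309}{\frac{199153733}{520}} = 76309 \cdot \frac{520}{199153733} = \frac{39680680}{199153733}$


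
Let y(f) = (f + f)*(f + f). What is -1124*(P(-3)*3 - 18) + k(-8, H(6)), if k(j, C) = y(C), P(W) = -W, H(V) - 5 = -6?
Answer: 10120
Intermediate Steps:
H(V) = -1 (H(V) = 5 - 6 = -1)
y(f) = 4*f**2 (y(f) = (2*f)*(2*f) = 4*f**2)
k(j, C) = 4*C**2
-1124*(P(-3)*3 - 18) + k(-8, H(6)) = -1124*(-1*(-3)*3 - 18) + 4*(-1)**2 = -1124*(3*3 - 18) + 4*1 = -1124*(9 - 18) + 4 = -1124*(-9) + 4 = 10116 + 4 = 10120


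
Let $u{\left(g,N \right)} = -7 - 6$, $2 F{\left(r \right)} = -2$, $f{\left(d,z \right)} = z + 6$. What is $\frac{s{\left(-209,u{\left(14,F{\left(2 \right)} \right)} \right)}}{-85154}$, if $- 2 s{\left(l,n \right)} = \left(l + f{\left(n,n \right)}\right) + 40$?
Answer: $- \frac{44}{42577} \approx -0.0010334$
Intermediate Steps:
$f{\left(d,z \right)} = 6 + z$
$F{\left(r \right)} = -1$ ($F{\left(r \right)} = \frac{1}{2} \left(-2\right) = -1$)
$u{\left(g,N \right)} = -13$
$s{\left(l,n \right)} = -23 - \frac{l}{2} - \frac{n}{2}$ ($s{\left(l,n \right)} = - \frac{\left(l + \left(6 + n\right)\right) + 40}{2} = - \frac{\left(6 + l + n\right) + 40}{2} = - \frac{46 + l + n}{2} = -23 - \frac{l}{2} - \frac{n}{2}$)
$\frac{s{\left(-209,u{\left(14,F{\left(2 \right)} \right)} \right)}}{-85154} = \frac{-23 - - \frac{209}{2} - - \frac{13}{2}}{-85154} = \left(-23 + \frac{209}{2} + \frac{13}{2}\right) \left(- \frac{1}{85154}\right) = 88 \left(- \frac{1}{85154}\right) = - \frac{44}{42577}$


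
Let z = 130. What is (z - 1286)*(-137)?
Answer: 158372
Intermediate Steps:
(z - 1286)*(-137) = (130 - 1286)*(-137) = -1156*(-137) = 158372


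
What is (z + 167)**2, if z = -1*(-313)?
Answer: 230400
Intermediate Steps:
z = 313
(z + 167)**2 = (313 + 167)**2 = 480**2 = 230400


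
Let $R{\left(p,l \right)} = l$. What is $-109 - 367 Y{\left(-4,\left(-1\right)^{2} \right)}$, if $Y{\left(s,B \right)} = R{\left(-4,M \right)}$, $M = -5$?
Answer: $1726$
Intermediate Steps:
$Y{\left(s,B \right)} = -5$
$-109 - 367 Y{\left(-4,\left(-1\right)^{2} \right)} = -109 - -1835 = -109 + 1835 = 1726$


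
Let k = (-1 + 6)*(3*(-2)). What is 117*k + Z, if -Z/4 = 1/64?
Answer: -56161/16 ≈ -3510.1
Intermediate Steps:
Z = -1/16 (Z = -4/64 = -4*1/64 = -1/16 ≈ -0.062500)
k = -30 (k = 5*(-6) = -30)
117*k + Z = 117*(-30) - 1/16 = -3510 - 1/16 = -56161/16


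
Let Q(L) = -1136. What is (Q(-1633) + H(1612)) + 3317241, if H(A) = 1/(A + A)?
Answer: 10691122521/3224 ≈ 3.3161e+6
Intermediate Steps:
H(A) = 1/(2*A)
(Q(-1633) + H(1612)) + 3317241 = (-1136 + (1/2)/1612) + 3317241 = (-1136 + (1/2)*(1/1612)) + 3317241 = (-1136 + 1/3224) + 3317241 = -3662463/3224 + 3317241 = 10691122521/3224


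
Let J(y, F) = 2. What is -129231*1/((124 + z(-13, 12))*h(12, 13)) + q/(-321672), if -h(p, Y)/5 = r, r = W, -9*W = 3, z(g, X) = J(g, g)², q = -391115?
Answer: -15557458637/25733760 ≈ -604.55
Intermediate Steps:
z(g, X) = 4 (z(g, X) = 2² = 4)
W = -⅓ (W = -⅑*3 = -⅓ ≈ -0.33333)
r = -⅓ ≈ -0.33333
h(p, Y) = 5/3 (h(p, Y) = -5*(-⅓) = 5/3)
-129231*1/((124 + z(-13, 12))*h(12, 13)) + q/(-321672) = -129231*3/(5*(124 + 4)) - 391115/(-321672) = -129231/(128*(5/3)) - 391115*(-1/321672) = -129231/640/3 + 391115/321672 = -129231*3/640 + 391115/321672 = -387693/640 + 391115/321672 = -15557458637/25733760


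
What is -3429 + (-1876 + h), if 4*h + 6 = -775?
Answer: -22001/4 ≈ -5500.3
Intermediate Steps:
h = -781/4 (h = -3/2 + (¼)*(-775) = -3/2 - 775/4 = -781/4 ≈ -195.25)
-3429 + (-1876 + h) = -3429 + (-1876 - 781/4) = -3429 - 8285/4 = -22001/4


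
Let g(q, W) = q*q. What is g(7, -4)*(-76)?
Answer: -3724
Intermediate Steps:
g(q, W) = q²
g(7, -4)*(-76) = 7²*(-76) = 49*(-76) = -3724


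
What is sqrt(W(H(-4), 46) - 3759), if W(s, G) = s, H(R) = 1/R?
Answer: I*sqrt(15037)/2 ≈ 61.313*I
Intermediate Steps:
H(R) = 1/R
sqrt(W(H(-4), 46) - 3759) = sqrt(1/(-4) - 3759) = sqrt(-1/4 - 3759) = sqrt(-15037/4) = I*sqrt(15037)/2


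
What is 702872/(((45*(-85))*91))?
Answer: -702872/348075 ≈ -2.0193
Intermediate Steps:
702872/(((45*(-85))*91)) = 702872/((-3825*91)) = 702872/(-348075) = 702872*(-1/348075) = -702872/348075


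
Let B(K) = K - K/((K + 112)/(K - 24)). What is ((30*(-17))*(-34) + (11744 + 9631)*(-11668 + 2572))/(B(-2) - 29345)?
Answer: 3564177100/538037 ≈ 6624.4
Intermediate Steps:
B(K) = K - K*(-24 + K)/(112 + K) (B(K) = K - K/((112 + K)/(-24 + K)) = K - K*(-24 + K)/(112 + K))
((30*(-17))*(-34) + (11744 + 9631)*(-11668 + 2572))/(B(-2) - 29345) = ((30*(-17))*(-34) + (11744 + 9631)*(-11668 + 2572))/(136*(-2)/(112 - 2) - 29345) = (-510*(-34) + 21375*(-9096))/(136*(-2)/110 - 29345) = (17340 - 194427000)/(136*(-2)*(1/110) - 29345) = -194409660/(-136/55 - 29345) = -194409660/(-1614111/55) = -194409660*(-55/1614111) = 3564177100/538037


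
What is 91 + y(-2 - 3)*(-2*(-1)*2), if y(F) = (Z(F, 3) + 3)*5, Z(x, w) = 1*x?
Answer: 51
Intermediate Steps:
Z(x, w) = x
y(F) = 15 + 5*F (y(F) = (F + 3)*5 = (3 + F)*5 = 15 + 5*F)
91 + y(-2 - 3)*(-2*(-1)*2) = 91 + (15 + 5*(-2 - 3))*(-2*(-1)*2) = 91 + (15 + 5*(-5))*(2*2) = 91 + (15 - 25)*4 = 91 - 10*4 = 91 - 40 = 51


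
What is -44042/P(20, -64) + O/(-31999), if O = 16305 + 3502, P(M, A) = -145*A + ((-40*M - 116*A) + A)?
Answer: -78320129/23039280 ≈ -3.3994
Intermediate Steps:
P(M, A) = -260*A - 40*M (P(M, A) = -145*A + ((-116*A - 40*M) + A) = -145*A + (-115*A - 40*M) = -260*A - 40*M)
O = 19807
-44042/P(20, -64) + O/(-31999) = -44042/(-260*(-64) - 40*20) + 19807/(-31999) = -44042/(16640 - 800) + 19807*(-1/31999) = -44042/15840 - 19807/31999 = -44042*1/15840 - 19807/31999 = -22021/7920 - 19807/31999 = -78320129/23039280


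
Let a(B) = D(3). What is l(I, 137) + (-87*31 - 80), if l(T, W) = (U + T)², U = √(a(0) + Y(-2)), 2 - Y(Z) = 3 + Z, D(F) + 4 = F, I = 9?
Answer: -2696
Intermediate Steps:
D(F) = -4 + F
a(B) = -1 (a(B) = -4 + 3 = -1)
Y(Z) = -1 - Z (Y(Z) = 2 - (3 + Z) = 2 + (-3 - Z) = -1 - Z)
U = 0 (U = √(-1 + (-1 - 1*(-2))) = √(-1 + (-1 + 2)) = √(-1 + 1) = √0 = 0)
l(T, W) = T² (l(T, W) = (0 + T)² = T²)
l(I, 137) + (-87*31 - 80) = 9² + (-87*31 - 80) = 81 + (-2697 - 80) = 81 - 2777 = -2696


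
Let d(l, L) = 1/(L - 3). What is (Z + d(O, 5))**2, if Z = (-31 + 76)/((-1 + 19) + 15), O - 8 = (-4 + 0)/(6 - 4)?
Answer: 1681/484 ≈ 3.4731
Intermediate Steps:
O = 6 (O = 8 + (-4 + 0)/(6 - 4) = 8 - 4/2 = 8 - 4*1/2 = 8 - 2 = 6)
d(l, L) = 1/(-3 + L)
Z = 15/11 (Z = 45/(18 + 15) = 45/33 = 45*(1/33) = 15/11 ≈ 1.3636)
(Z + d(O, 5))**2 = (15/11 + 1/(-3 + 5))**2 = (15/11 + 1/2)**2 = (41/22)**2 = 1681/484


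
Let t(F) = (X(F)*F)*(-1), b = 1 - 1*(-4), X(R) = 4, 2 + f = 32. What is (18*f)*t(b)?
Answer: -10800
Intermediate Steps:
f = 30 (f = -2 + 32 = 30)
b = 5 (b = 1 + 4 = 5)
t(F) = -4*F (t(F) = (4*F)*(-1) = -4*F)
(18*f)*t(b) = (18*30)*(-4*5) = 540*(-20) = -10800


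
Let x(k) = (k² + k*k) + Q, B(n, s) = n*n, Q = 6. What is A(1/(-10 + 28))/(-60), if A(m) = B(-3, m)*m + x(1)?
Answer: -17/120 ≈ -0.14167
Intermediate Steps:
B(n, s) = n²
x(k) = 6 + 2*k² (x(k) = (k² + k*k) + 6 = (k² + k²) + 6 = 2*k² + 6 = 6 + 2*k²)
A(m) = 8 + 9*m (A(m) = (-3)²*m + (6 + 2*1²) = 9*m + (6 + 2*1) = 9*m + (6 + 2) = 9*m + 8 = 8 + 9*m)
A(1/(-10 + 28))/(-60) = (8 + 9/(-10 + 28))/(-60) = (8 + 9/18)*(-1/60) = (8 + 9*(1/18))*(-1/60) = (8 + ½)*(-1/60) = (17/2)*(-1/60) = -17/120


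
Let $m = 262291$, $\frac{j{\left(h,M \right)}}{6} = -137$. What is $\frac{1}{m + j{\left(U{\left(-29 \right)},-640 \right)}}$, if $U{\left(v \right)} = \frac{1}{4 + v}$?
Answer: $\frac{1}{261469} \approx 3.8245 \cdot 10^{-6}$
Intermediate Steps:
$j{\left(h,M \right)} = -822$ ($j{\left(h,M \right)} = 6 \left(-137\right) = -822$)
$\frac{1}{m + j{\left(U{\left(-29 \right)},-640 \right)}} = \frac{1}{262291 - 822} = \frac{1}{261469}$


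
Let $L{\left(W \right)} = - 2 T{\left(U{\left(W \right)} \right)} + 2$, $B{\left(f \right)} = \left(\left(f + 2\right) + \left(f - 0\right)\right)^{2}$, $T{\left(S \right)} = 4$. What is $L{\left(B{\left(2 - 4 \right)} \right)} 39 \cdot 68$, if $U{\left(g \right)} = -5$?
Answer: $-15912$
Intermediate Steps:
$B{\left(f \right)} = \left(2 + 2 f\right)^{2}$ ($B{\left(f \right)} = \left(\left(2 + f\right) + \left(f + 0\right)\right)^{2} = \left(\left(2 + f\right) + f\right)^{2} = \left(2 + 2 f\right)^{2}$)
$L{\left(W \right)} = -6$ ($L{\left(W \right)} = \left(-2\right) 4 + 2 = -8 + 2 = -6$)
$L{\left(B{\left(2 - 4 \right)} \right)} 39 \cdot 68 = \left(-6\right) 39 \cdot 68 = \left(-234\right) 68 = -15912$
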